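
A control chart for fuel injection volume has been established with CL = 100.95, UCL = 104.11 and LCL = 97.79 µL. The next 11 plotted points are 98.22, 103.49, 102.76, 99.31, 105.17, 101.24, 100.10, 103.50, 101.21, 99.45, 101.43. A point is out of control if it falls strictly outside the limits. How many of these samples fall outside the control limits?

1

Compare each point to [97.79, 104.11]: sample 5 = 105.17 > UCL.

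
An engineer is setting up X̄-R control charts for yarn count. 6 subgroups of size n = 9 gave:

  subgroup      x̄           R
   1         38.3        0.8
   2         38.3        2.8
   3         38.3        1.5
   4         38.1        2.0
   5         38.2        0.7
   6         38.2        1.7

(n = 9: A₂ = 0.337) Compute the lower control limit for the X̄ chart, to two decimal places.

X̄̄ = (38.3 + 38.3 + 38.3 + 38.1 + 38.2 + 38.2) / 6 = 229.4000 / 6 = 38.2333
R̄ = (0.8 + 2.8 + 1.5 + 2.0 + 0.7 + 1.7) / 6 = 9.5000 / 6 = 1.5833
LCL = X̄̄ − A₂·R̄ = 38.2333 − 0.337 × 1.5833 = 37.6998

37.70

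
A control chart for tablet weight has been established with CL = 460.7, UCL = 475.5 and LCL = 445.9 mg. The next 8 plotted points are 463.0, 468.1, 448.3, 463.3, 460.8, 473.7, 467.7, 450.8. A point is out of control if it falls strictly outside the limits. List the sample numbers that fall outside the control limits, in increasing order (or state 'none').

none

All 8 points lie within [445.9, 475.5].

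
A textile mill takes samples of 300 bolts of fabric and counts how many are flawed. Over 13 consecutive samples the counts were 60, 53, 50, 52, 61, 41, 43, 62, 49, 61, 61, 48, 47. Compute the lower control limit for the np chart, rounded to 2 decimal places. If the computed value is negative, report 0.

p̄ = Σdᵢ / (k·n) = 688 / (13 × 300) = 0.17641
LCL = np̄ − 3·√(np̄(1−p̄)) = 52.9231 − 3 × 6.6020 = 33.1170

33.12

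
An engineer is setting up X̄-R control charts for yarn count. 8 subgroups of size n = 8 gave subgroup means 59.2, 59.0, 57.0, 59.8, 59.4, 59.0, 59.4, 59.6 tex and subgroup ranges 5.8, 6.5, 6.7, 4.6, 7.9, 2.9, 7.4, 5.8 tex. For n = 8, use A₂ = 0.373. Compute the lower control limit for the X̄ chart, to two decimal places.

56.83

X̄̄ = (59.2 + 59.0 + 57.0 + 59.8 + 59.4 + 59.0 + 59.4 + 59.6) / 8 = 472.4000 / 8 = 59.0500
R̄ = (5.8 + 6.5 + 6.7 + 4.6 + 7.9 + 2.9 + 7.4 + 5.8) / 8 = 47.6000 / 8 = 5.9500
LCL = X̄̄ − A₂·R̄ = 59.0500 − 0.373 × 5.9500 = 56.8306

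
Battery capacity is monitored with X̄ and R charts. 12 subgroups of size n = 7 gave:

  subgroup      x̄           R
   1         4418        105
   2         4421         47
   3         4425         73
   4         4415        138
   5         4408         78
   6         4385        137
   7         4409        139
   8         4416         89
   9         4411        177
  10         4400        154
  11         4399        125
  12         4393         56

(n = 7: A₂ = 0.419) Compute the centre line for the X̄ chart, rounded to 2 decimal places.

X̄̄ = (4418 + 4421 + 4425 + 4415 + 4408 + 4385 + 4409 + 4416 + 4411 + 4400 + 4399 + 4393) / 12 = 52900.0000 / 12 = 4408.3333
CL = X̄̄ = 4408.3333

4408.33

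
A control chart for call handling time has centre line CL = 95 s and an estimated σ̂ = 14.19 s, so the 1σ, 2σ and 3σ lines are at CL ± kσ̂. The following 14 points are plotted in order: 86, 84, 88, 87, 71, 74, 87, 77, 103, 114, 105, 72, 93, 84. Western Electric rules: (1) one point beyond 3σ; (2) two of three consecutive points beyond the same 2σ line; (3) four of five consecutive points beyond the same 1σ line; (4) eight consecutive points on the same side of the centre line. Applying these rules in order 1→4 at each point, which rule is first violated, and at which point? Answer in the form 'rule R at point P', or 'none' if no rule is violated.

Zone of each point (C = within 1σ̂, B = 1σ̂–2σ̂, A = 2σ̂–3σ̂, * = beyond 3σ̂; sign = side of CL): 1:-C, 2:-C, 3:-C, 4:-C, 5:-B, 6:-B, 7:-C, 8:-B, 9:+C, 10:+B, 11:+C, 12:-B, 13:-C, 14:-C
Rule 4 (eight consecutive points on the same side of the centre line) is satisfied at point 8.

rule 4 at point 8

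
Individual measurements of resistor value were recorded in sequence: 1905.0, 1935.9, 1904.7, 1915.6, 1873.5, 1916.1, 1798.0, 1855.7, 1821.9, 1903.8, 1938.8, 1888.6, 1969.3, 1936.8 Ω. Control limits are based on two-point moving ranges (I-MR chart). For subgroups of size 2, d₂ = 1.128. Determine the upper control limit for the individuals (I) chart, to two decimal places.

X̄ = (1905.0 + 1935.9 + 1904.7 + 1915.6 + 1873.5 + 1916.1 + 1798.0 + 1855.7 + 1821.9 + 1903.8 + 1938.8 + 1888.6 + 1969.3 + 1936.8) / 14 = 1897.4071
Moving ranges: 30.9, 31.2, 10.9, 42.1, 42.6, 118.1, 57.7, 33.8, 81.9, 35.0, 50.2, 80.7, 32.5; M̄R̄ = 647.6000 / 13 = 49.8154
UCL = X̄ + 3·M̄R̄/d₂ = 1897.4071 + 3 × 49.8154 / 1.128 = 2029.8949

2029.89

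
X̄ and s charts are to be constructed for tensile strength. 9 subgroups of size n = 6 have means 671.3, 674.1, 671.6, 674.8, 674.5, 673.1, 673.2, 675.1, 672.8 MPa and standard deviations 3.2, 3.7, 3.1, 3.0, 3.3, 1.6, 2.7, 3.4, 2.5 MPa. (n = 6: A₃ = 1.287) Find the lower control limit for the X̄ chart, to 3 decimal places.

X̄̄ = (671.3 + 674.1 + 671.6 + 674.8 + 674.5 + 673.1 + 673.2 + 675.1 + 672.8) / 9 = 673.3889
s̄ = (3.2 + 3.7 + 3.1 + 3.0 + 3.3 + 1.6 + 2.7 + 3.4 + 2.5) / 9 = 2.9444
LCL = X̄̄ − A₃·s̄ = 673.3889 − 1.287 × 2.9444 = 669.5994

669.599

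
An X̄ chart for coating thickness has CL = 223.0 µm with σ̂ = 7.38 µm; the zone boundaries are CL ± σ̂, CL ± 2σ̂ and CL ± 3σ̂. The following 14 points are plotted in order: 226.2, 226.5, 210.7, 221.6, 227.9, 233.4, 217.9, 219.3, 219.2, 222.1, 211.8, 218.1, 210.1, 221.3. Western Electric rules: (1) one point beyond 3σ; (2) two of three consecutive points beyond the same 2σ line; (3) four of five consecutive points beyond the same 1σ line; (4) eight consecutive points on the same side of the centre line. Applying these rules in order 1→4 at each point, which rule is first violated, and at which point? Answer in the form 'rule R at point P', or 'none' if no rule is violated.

Zone of each point (C = within 1σ̂, B = 1σ̂–2σ̂, A = 2σ̂–3σ̂, * = beyond 3σ̂; sign = side of CL): 1:+C, 2:+C, 3:-B, 4:-C, 5:+C, 6:+B, 7:-C, 8:-C, 9:-C, 10:-C, 11:-B, 12:-C, 13:-B, 14:-C
Rule 4 (eight consecutive points on the same side of the centre line) is satisfied at point 14.

rule 4 at point 14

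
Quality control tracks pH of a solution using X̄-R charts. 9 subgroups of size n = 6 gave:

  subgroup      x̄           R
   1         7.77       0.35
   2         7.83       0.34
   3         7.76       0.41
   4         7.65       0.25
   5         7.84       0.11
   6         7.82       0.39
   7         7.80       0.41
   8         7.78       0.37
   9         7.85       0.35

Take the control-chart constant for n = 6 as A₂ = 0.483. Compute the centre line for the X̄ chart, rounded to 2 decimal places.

X̄̄ = (7.77 + 7.83 + 7.76 + 7.65 + 7.84 + 7.82 + 7.80 + 7.78 + 7.85) / 9 = 70.1000 / 9 = 7.7889
CL = X̄̄ = 7.7889

7.79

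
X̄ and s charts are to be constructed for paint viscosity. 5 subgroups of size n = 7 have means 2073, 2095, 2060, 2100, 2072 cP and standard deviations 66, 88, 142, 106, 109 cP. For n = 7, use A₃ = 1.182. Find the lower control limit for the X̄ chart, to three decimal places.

X̄̄ = (2073 + 2095 + 2060 + 2100 + 2072) / 5 = 2080.0000
s̄ = (66 + 88 + 142 + 106 + 109) / 5 = 102.2000
LCL = X̄̄ − A₃·s̄ = 2080.0000 − 1.182 × 102.2000 = 1959.1996

1959.200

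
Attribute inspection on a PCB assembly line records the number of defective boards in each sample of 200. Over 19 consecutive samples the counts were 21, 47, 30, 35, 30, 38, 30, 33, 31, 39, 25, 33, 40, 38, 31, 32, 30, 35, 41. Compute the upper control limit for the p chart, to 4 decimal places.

0.2475

p̄ = Σdᵢ / (k·n) = 639 / (19 × 200) = 0.16816
UCL = p̄ + 3·√(p̄(1−p̄)/n) = 0.16816 + 3 × √(0.16816×0.83184/200) = 0.16816 + 3 × 0.02645 = 0.24750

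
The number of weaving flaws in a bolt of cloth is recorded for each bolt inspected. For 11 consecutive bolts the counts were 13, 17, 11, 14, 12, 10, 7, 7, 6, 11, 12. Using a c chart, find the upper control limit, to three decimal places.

20.818

c̄ = (13 + 17 + 11 + 14 + 12 + 10 + 7 + 7 + 6 + 11 + 12) / 11 = 120 / 11 = 10.9091
UCL = c̄ + 3√c̄ = 10.9091 + 3 × √10.9091 = 10.9091 + 3 × 3.3029 = 20.8178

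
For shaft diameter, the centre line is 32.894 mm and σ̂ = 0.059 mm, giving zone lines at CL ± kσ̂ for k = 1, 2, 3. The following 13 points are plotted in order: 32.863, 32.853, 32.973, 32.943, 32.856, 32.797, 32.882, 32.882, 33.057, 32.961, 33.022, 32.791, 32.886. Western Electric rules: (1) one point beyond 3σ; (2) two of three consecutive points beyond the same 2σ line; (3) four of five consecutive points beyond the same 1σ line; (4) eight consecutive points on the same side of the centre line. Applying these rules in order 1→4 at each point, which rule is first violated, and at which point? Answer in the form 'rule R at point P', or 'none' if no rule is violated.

rule 2 at point 11

Zone of each point (C = within 1σ̂, B = 1σ̂–2σ̂, A = 2σ̂–3σ̂, * = beyond 3σ̂; sign = side of CL): 1:-C, 2:-C, 3:+B, 4:+C, 5:-C, 6:-B, 7:-C, 8:-C, 9:+A, 10:+B, 11:+A, 12:-B, 13:-C
Rule 2 (two of three consecutive points beyond the same 2σ limit) is satisfied at point 11.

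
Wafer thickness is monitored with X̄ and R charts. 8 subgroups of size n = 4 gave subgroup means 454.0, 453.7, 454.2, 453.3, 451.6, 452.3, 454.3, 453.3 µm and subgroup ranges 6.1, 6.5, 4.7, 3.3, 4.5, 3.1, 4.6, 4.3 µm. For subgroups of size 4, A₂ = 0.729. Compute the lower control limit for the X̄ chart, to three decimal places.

X̄̄ = (454.0 + 453.7 + 454.2 + 453.3 + 451.6 + 452.3 + 454.3 + 453.3) / 8 = 3626.7000 / 8 = 453.3375
R̄ = (6.1 + 6.5 + 4.7 + 3.3 + 4.5 + 3.1 + 4.6 + 4.3) / 8 = 37.1000 / 8 = 4.6375
LCL = X̄̄ − A₂·R̄ = 453.3375 − 0.729 × 4.6375 = 449.9568

449.957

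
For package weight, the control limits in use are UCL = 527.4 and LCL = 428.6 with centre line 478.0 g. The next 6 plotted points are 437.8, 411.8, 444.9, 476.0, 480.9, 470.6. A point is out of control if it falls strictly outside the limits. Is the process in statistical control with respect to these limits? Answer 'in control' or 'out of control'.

Compare each point to [428.6, 527.4]: sample 2 = 411.8 < LCL.

out of control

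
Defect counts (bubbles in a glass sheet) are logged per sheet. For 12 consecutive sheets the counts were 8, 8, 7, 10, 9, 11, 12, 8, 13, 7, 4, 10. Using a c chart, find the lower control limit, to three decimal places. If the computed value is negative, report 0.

c̄ = (8 + 8 + 7 + 10 + 9 + 11 + 12 + 8 + 13 + 7 + 4 + 10) / 12 = 107 / 12 = 8.9167
LCL = c̄ − 3√c̄ = 8.9167 − 3 × 2.9861 = -0.0416 → 0 (cannot be negative)

0.000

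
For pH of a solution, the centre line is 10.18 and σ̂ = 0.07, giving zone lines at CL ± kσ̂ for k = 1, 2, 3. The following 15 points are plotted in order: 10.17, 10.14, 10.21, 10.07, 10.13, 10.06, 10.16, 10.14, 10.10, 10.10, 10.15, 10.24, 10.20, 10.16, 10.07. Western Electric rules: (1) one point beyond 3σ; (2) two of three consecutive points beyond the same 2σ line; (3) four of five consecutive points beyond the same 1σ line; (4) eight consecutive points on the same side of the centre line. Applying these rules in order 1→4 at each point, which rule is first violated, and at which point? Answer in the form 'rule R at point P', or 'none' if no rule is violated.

Zone of each point (C = within 1σ̂, B = 1σ̂–2σ̂, A = 2σ̂–3σ̂, * = beyond 3σ̂; sign = side of CL): 1:-C, 2:-C, 3:+C, 4:-B, 5:-C, 6:-B, 7:-C, 8:-C, 9:-B, 10:-B, 11:-C, 12:+C, 13:+C, 14:-C, 15:-B
Rule 4 (eight consecutive points on the same side of the centre line) is satisfied at point 11.

rule 4 at point 11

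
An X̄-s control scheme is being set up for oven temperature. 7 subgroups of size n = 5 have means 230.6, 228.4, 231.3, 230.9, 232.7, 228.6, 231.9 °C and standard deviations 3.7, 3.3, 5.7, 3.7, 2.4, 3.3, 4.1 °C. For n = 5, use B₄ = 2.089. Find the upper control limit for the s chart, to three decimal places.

s̄ = (3.7 + 3.3 + 5.7 + 3.7 + 2.4 + 3.3 + 4.1) / 7 = 3.7429
UCL_s = B₄·s̄ = 2.089 × 3.7429 = 7.8188

7.819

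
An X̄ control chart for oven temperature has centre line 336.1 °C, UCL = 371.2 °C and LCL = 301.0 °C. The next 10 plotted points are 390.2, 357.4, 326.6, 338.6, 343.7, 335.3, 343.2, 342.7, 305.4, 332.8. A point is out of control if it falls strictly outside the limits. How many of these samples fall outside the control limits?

Compare each point to [301.0, 371.2]: sample 1 = 390.2 > UCL.

1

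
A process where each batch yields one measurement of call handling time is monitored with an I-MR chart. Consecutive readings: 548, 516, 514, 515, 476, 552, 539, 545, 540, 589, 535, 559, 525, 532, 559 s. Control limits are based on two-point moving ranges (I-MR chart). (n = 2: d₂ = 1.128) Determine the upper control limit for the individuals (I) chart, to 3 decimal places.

X̄ = (548 + 516 + 514 + 515 + 476 + 552 + 539 + 545 + 540 + 589 + 535 + 559 + 525 + 532 + 559) / 15 = 536.2667
Moving ranges: 32, 2, 1, 39, 76, 13, 6, 5, 49, 54, 24, 34, 7, 27; M̄R̄ = 369.0000 / 14 = 26.3571
UCL = X̄ + 3·M̄R̄/d₂ = 536.2667 + 3 × 26.3571 / 1.128 = 606.3655

606.365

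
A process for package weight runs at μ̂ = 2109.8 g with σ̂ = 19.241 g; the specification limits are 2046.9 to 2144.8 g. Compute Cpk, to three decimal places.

0.606

Cpu = (USL − μ̂) / (3σ̂) = (2144.8 − 2109.8) / (3 × 19.241) = 0.6063; Cpl = (μ̂ − LSL) / (3σ̂) = (2109.8 − 2046.9) / (3 × 19.241) = 1.0897; Cpk = min(Cpu, Cpl) = 0.6063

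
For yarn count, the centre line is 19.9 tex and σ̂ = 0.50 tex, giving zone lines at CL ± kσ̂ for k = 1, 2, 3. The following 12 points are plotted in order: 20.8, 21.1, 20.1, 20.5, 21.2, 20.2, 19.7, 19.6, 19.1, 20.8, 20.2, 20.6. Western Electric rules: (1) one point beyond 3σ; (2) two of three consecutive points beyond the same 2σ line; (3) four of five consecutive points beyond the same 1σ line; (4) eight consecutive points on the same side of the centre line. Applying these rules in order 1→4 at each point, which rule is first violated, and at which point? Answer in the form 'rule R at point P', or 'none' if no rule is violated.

rule 3 at point 5

Zone of each point (C = within 1σ̂, B = 1σ̂–2σ̂, A = 2σ̂–3σ̂, * = beyond 3σ̂; sign = side of CL): 1:+B, 2:+A, 3:+C, 4:+B, 5:+A, 6:+C, 7:-C, 8:-C, 9:-B, 10:+B, 11:+C, 12:+B
Rule 3 (four of five consecutive points beyond the same 1σ limit) is satisfied at point 5.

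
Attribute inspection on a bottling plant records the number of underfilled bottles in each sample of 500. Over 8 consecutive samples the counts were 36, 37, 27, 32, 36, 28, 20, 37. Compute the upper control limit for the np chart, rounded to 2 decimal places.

47.95

p̄ = Σdᵢ / (k·n) = 253 / (8 × 500) = 0.06325
UCL = np̄ + 3·√(np̄(1−p̄)) = 31.6250 + 3 × √(31.6250×0.93675) = 31.6250 + 3 × 5.4429 = 47.9536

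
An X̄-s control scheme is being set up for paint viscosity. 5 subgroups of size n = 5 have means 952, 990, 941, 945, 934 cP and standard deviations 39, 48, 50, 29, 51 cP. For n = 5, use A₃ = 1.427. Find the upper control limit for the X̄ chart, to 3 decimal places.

X̄̄ = (952 + 990 + 941 + 945 + 934) / 5 = 952.4000
s̄ = (39 + 48 + 50 + 29 + 51) / 5 = 43.4000
UCL = X̄̄ + A₃·s̄ = 952.4000 + 1.427 × 43.4000 = 1014.3318

1014.332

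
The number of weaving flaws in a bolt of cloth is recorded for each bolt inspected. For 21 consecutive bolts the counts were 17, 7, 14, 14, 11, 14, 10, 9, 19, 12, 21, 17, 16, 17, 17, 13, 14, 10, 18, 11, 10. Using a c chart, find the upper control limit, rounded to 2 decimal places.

c̄ = (17 + 7 + 14 + 14 + 11 + 14 + 10 + 9 + 19 + 12 + 21 + 17 + 16 + 17 + 17 + 13 + 14 + 10 + 18 + 11 + 10) / 21 = 291 / 21 = 13.8571
UCL = c̄ + 3√c̄ = 13.8571 + 3 × √13.8571 = 13.8571 + 3 × 3.7225 = 25.0247

25.02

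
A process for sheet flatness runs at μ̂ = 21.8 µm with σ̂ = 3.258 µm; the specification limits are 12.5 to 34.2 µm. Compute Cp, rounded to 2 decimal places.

Cp = (USL − LSL) / (6σ̂) = (34.2 − 12.5) / (6 × 3.258) = 21.7000 / 19.5480 = 1.1101

1.11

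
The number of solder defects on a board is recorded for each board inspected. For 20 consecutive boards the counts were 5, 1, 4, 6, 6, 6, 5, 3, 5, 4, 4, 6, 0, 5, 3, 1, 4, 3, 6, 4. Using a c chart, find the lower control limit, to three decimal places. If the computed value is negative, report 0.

c̄ = (5 + 1 + 4 + 6 + 6 + 6 + 5 + 3 + 5 + 4 + 4 + 6 + 0 + 5 + 3 + 1 + 4 + 3 + 6 + 4) / 20 = 81 / 20 = 4.0500
LCL = c̄ − 3√c̄ = 4.0500 − 3 × 2.0125 = -1.9874 → 0 (cannot be negative)

0.000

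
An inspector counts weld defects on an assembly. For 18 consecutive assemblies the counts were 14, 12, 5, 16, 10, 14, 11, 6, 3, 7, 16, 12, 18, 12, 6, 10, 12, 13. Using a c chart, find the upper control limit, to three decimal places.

20.869

c̄ = (14 + 12 + 5 + 16 + 10 + 14 + 11 + 6 + 3 + 7 + 16 + 12 + 18 + 12 + 6 + 10 + 12 + 13) / 18 = 197 / 18 = 10.9444
UCL = c̄ + 3√c̄ = 10.9444 + 3 × √10.9444 = 10.9444 + 3 × 3.3082 = 20.8692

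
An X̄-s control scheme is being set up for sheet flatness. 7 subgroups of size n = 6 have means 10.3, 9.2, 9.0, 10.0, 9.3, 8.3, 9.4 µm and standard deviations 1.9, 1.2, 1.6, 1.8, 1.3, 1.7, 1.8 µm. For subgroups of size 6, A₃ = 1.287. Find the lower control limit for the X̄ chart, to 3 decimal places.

7.280

X̄̄ = (10.3 + 9.2 + 9.0 + 10.0 + 9.3 + 8.3 + 9.4) / 7 = 9.3571
s̄ = (1.9 + 1.2 + 1.6 + 1.8 + 1.3 + 1.7 + 1.8) / 7 = 1.6143
LCL = X̄̄ − A₃·s̄ = 9.3571 − 1.287 × 1.6143 = 7.2796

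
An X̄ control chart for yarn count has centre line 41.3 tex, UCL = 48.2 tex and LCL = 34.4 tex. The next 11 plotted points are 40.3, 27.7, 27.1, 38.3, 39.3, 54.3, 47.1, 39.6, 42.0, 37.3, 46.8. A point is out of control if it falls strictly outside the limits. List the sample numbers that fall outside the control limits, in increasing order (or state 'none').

Compare each point to [34.4, 48.2]: sample 2 = 27.7 < LCL; sample 3 = 27.1 < LCL; sample 6 = 54.3 > UCL.

2, 3, 6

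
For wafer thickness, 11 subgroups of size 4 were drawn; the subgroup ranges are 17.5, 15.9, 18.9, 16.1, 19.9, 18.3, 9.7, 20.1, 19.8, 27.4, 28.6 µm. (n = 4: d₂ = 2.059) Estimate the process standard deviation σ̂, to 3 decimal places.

R̄ = (17.5 + 15.9 + 18.9 + 16.1 + 19.9 + 18.3 + 9.7 + 20.1 + 19.8 + 27.4 + 28.6) / 11 = 19.2909
σ̂ = R̄ / d₂ = 19.2909 / 2.059 = 9.3691

9.369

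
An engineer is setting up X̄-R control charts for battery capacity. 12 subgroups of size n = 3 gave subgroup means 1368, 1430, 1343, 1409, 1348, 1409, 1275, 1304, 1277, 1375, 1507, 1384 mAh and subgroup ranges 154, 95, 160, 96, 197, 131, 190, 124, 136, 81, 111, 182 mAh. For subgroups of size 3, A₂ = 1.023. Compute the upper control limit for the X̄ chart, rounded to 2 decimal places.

X̄̄ = (1368 + 1430 + 1343 + 1409 + 1348 + 1409 + 1275 + 1304 + 1277 + 1375 + 1507 + 1384) / 12 = 16429.0000 / 12 = 1369.0833
R̄ = (154 + 95 + 160 + 96 + 197 + 131 + 190 + 124 + 136 + 81 + 111 + 182) / 12 = 1657.0000 / 12 = 138.0833
UCL = X̄̄ + A₂·R̄ = 1369.0833 + 1.023 × 138.0833 = 1510.3426

1510.34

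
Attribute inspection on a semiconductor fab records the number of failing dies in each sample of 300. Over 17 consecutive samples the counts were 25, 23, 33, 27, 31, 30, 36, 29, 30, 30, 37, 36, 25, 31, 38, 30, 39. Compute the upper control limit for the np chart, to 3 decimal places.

p̄ = Σdᵢ / (k·n) = 530 / (17 × 300) = 0.10392
UCL = np̄ + 3·√(np̄(1−p̄)) = 31.1765 + 3 × √(31.1765×0.89608) = 31.1765 + 3 × 5.2855 = 47.0330

47.033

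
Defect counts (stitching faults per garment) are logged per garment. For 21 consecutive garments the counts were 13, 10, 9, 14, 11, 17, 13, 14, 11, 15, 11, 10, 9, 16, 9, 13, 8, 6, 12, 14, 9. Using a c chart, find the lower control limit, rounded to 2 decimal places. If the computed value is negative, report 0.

c̄ = (13 + 10 + 9 + 14 + 11 + 17 + 13 + 14 + 11 + 15 + 11 + 10 + 9 + 16 + 9 + 13 + 8 + 6 + 12 + 14 + 9) / 21 = 244 / 21 = 11.6190
LCL = c̄ − 3√c̄ = 11.6190 − 3 × 3.4087 = 1.3930

1.39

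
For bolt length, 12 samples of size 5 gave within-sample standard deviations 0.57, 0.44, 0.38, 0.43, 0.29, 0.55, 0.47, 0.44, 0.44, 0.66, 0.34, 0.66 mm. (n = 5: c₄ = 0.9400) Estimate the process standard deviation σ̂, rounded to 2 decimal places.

0.50

s̄ = (0.57 + 0.44 + 0.38 + 0.43 + 0.29 + 0.55 + 0.47 + 0.44 + 0.44 + 0.66 + 0.34 + 0.66) / 12 = 0.4725
σ̂ = s̄ / c₄ = 0.4725 / 0.9400 = 0.5027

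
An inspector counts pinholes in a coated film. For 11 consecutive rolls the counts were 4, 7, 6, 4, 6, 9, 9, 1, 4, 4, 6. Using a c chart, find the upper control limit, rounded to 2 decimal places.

12.46

c̄ = (4 + 7 + 6 + 4 + 6 + 9 + 9 + 1 + 4 + 4 + 6) / 11 = 60 / 11 = 5.4545
UCL = c̄ + 3√c̄ = 5.4545 + 3 × √5.4545 = 5.4545 + 3 × 2.3355 = 12.4610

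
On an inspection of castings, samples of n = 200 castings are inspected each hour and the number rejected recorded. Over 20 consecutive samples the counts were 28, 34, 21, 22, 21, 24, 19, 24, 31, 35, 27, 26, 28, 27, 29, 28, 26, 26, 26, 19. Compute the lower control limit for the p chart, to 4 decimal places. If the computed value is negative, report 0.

p̄ = Σdᵢ / (k·n) = 521 / (20 × 200) = 0.13025
LCL = p̄ − 3·√(p̄(1−p̄)/n) = 0.13025 − 3 × 0.02380 = 0.05885

0.0589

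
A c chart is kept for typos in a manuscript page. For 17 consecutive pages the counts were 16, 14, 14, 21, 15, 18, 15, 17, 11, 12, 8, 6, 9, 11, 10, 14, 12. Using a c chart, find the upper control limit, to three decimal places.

c̄ = (16 + 14 + 14 + 21 + 15 + 18 + 15 + 17 + 11 + 12 + 8 + 6 + 9 + 11 + 10 + 14 + 12) / 17 = 223 / 17 = 13.1176
UCL = c̄ + 3√c̄ = 13.1176 + 3 × √13.1176 = 13.1176 + 3 × 3.6218 = 23.9831

23.983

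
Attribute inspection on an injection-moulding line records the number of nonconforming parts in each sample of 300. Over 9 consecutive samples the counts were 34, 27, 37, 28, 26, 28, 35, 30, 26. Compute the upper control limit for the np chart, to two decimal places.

p̄ = Σdᵢ / (k·n) = 271 / (9 × 300) = 0.10037
UCL = np̄ + 3·√(np̄(1−p̄)) = 30.1111 + 3 × √(30.1111×0.89963) = 30.1111 + 3 × 5.2047 = 45.7252

45.73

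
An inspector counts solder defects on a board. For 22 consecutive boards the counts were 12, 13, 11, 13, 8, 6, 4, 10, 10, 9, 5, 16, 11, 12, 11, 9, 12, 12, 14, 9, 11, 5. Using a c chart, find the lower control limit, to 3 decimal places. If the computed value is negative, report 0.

c̄ = (12 + 13 + 11 + 13 + 8 + 6 + 4 + 10 + 10 + 9 + 5 + 16 + 11 + 12 + 11 + 9 + 12 + 12 + 14 + 9 + 11 + 5) / 22 = 223 / 22 = 10.1364
LCL = c̄ − 3√c̄ = 10.1364 − 3 × 3.1838 = 0.5851

0.585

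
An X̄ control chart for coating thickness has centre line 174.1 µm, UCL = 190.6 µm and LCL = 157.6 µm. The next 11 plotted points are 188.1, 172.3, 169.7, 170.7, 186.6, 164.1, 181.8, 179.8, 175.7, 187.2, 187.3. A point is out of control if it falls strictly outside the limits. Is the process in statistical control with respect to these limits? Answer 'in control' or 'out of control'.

in control

All 11 points lie within [157.6, 190.6].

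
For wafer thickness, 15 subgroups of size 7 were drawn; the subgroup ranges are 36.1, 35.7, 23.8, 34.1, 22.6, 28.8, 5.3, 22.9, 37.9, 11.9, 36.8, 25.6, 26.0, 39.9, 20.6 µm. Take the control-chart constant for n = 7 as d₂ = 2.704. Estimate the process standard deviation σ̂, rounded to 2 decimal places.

R̄ = (36.1 + 35.7 + 23.8 + 34.1 + 22.6 + 28.8 + 5.3 + 22.9 + 37.9 + 11.9 + 36.8 + 25.6 + 26.0 + 39.9 + 20.6) / 15 = 27.2000
σ̂ = R̄ / d₂ = 27.2000 / 2.704 = 10.0592

10.06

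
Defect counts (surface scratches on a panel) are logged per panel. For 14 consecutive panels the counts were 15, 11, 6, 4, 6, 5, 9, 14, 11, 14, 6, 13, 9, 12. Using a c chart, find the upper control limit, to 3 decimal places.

18.959

c̄ = (15 + 11 + 6 + 4 + 6 + 5 + 9 + 14 + 11 + 14 + 6 + 13 + 9 + 12) / 14 = 135 / 14 = 9.6429
UCL = c̄ + 3√c̄ = 9.6429 + 3 × √9.6429 = 9.6429 + 3 × 3.1053 = 18.9587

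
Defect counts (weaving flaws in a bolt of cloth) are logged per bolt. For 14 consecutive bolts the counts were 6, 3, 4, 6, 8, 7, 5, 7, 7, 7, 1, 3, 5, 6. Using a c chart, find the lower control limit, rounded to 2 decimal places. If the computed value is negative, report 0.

c̄ = (6 + 3 + 4 + 6 + 8 + 7 + 5 + 7 + 7 + 7 + 1 + 3 + 5 + 6) / 14 = 75 / 14 = 5.3571
LCL = c̄ − 3√c̄ = 5.3571 − 3 × 2.3146 = -1.5865 → 0 (cannot be negative)

0.00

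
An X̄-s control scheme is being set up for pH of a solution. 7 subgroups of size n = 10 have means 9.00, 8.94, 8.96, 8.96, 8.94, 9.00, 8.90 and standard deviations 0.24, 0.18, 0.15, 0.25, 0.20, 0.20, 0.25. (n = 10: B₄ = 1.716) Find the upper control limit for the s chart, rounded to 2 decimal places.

s̄ = (0.24 + 0.18 + 0.15 + 0.25 + 0.20 + 0.20 + 0.25) / 7 = 0.2100
UCL_s = B₄·s̄ = 1.716 × 0.2100 = 0.3604

0.36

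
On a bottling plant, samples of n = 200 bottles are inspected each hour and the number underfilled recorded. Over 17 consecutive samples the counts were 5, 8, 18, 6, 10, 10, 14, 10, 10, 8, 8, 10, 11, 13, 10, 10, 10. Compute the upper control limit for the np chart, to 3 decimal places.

19.331

p̄ = Σdᵢ / (k·n) = 171 / (17 × 200) = 0.05029
UCL = np̄ + 3·√(np̄(1−p̄)) = 10.0588 + 3 × √(10.0588×0.94971) = 10.0588 + 3 × 3.0908 = 19.3312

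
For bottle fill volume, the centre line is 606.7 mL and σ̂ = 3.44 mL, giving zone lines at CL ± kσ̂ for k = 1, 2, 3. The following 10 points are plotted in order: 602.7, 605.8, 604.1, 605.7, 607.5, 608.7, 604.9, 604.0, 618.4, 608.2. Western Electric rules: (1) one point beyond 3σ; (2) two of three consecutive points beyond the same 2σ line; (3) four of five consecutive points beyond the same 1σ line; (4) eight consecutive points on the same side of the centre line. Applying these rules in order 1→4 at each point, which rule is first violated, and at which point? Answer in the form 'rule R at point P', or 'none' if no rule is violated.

rule 1 at point 9

Zone of each point (C = within 1σ̂, B = 1σ̂–2σ̂, A = 2σ̂–3σ̂, * = beyond 3σ̂; sign = side of CL): 1:-B, 2:-C, 3:-C, 4:-C, 5:+C, 6:+C, 7:-C, 8:-C, 9:+*, 10:+C
Rule 1 (one point beyond the 3σ limits) is satisfied at point 9.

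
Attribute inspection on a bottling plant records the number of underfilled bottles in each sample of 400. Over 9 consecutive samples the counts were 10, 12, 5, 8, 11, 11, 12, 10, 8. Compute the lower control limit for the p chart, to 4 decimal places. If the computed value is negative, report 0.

p̄ = Σdᵢ / (k·n) = 87 / (9 × 400) = 0.02417
LCL = p̄ − 3·√(p̄(1−p̄)/n) = 0.02417 − 3 × 0.00768 = 0.00113

0.0011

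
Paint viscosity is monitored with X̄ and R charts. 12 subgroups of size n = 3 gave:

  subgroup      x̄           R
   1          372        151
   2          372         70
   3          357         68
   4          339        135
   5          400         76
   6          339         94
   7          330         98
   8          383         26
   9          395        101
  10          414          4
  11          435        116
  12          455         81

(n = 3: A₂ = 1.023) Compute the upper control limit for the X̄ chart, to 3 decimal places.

X̄̄ = (372 + 372 + 357 + 339 + 400 + 339 + 330 + 383 + 395 + 414 + 435 + 455) / 12 = 4591.0000 / 12 = 382.5833
R̄ = (151 + 70 + 68 + 135 + 76 + 94 + 98 + 26 + 101 + 4 + 116 + 81) / 12 = 1020.0000 / 12 = 85.0000
UCL = X̄̄ + A₂·R̄ = 382.5833 + 1.023 × 85.0000 = 469.5383

469.538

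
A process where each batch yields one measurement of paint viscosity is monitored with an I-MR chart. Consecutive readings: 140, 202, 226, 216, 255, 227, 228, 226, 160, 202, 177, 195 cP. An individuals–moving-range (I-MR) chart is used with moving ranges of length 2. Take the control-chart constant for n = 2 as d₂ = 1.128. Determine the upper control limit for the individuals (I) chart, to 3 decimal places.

281.144

X̄ = (140 + 202 + 226 + 216 + 255 + 227 + 228 + 226 + 160 + 202 + 177 + 195) / 12 = 204.5000
Moving ranges: 62, 24, 10, 39, 28, 1, 2, 66, 42, 25, 18; M̄R̄ = 317.0000 / 11 = 28.8182
UCL = X̄ + 3·M̄R̄/d₂ = 204.5000 + 3 × 28.8182 / 1.128 = 281.1441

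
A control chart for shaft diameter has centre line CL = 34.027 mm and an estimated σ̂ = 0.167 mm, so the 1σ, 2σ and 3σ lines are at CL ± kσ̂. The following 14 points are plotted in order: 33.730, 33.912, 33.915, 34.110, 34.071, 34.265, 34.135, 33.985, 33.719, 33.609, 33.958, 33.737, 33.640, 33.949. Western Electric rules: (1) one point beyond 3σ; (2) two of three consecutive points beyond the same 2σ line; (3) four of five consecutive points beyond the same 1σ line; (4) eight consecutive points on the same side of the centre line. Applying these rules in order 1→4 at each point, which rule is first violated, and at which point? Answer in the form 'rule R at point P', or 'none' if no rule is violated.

Zone of each point (C = within 1σ̂, B = 1σ̂–2σ̂, A = 2σ̂–3σ̂, * = beyond 3σ̂; sign = side of CL): 1:-B, 2:-C, 3:-C, 4:+C, 5:+C, 6:+B, 7:+C, 8:-C, 9:-B, 10:-A, 11:-C, 12:-B, 13:-A, 14:-C
Rule 3 (four of five consecutive points beyond the same 1σ limit) is satisfied at point 13.

rule 3 at point 13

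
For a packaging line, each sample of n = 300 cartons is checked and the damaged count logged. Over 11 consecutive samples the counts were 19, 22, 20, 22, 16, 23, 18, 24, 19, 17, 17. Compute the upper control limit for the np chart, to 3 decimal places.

p̄ = Σdᵢ / (k·n) = 217 / (11 × 300) = 0.06576
UCL = np̄ + 3·√(np̄(1−p̄)) = 19.7273 + 3 × √(19.7273×0.93424) = 19.7273 + 3 × 4.2930 = 32.6063

32.606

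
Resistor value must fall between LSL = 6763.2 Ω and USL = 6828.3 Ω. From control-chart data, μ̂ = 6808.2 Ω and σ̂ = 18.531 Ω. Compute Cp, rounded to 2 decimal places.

Cp = (USL − LSL) / (6σ̂) = (6828.3 − 6763.2) / (6 × 18.531) = 65.1000 / 111.1860 = 0.5855

0.59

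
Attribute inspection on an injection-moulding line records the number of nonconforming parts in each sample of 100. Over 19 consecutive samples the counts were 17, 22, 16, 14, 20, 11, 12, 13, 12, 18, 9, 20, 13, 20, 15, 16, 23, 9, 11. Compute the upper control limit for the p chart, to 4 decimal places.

0.2612

p̄ = Σdᵢ / (k·n) = 291 / (19 × 100) = 0.15316
UCL = p̄ + 3·√(p̄(1−p̄)/n) = 0.15316 + 3 × √(0.15316×0.84684/100) = 0.15316 + 3 × 0.03601 = 0.26120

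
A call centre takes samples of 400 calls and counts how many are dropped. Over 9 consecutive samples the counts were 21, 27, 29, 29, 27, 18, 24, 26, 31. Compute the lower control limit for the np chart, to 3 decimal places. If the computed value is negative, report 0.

11.045

p̄ = Σdᵢ / (k·n) = 232 / (9 × 400) = 0.06444
LCL = np̄ − 3·√(np̄(1−p̄)) = 25.7778 − 3 × 4.9109 = 11.0452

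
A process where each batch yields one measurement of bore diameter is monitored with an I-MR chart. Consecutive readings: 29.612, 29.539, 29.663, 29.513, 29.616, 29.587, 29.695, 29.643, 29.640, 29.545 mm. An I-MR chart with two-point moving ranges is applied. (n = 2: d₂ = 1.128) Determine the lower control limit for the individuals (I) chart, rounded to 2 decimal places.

X̄ = (29.612 + 29.539 + 29.663 + 29.513 + 29.616 + 29.587 + 29.695 + 29.643 + 29.640 + 29.545) / 10 = 29.6053
Moving ranges: 0.073, 0.124, 0.150, 0.103, 0.029, 0.108, 0.052, 0.003, 0.095; M̄R̄ = 0.7370 / 9 = 0.0819
LCL = X̄ − 3·M̄R̄/d₂ = 29.6053 − 3 × 0.0819 / 1.128 = 29.3875

29.39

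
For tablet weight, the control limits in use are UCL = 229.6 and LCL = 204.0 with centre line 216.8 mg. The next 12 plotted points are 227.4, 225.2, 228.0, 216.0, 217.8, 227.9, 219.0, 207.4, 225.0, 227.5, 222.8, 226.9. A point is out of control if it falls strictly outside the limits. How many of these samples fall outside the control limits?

0

All 12 points lie within [204.0, 229.6].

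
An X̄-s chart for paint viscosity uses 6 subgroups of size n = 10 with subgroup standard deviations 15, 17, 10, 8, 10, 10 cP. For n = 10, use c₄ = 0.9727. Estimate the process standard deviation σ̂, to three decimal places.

11.994

s̄ = (15 + 17 + 10 + 8 + 10 + 10) / 6 = 11.6667
σ̂ = s̄ / c₄ = 11.6667 / 0.9727 = 11.9941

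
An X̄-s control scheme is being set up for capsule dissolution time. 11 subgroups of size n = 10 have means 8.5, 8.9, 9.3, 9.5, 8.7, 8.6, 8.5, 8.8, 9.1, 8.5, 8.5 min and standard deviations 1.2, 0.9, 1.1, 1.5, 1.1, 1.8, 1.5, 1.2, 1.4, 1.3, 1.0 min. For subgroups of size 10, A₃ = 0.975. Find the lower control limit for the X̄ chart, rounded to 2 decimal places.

X̄̄ = (8.5 + 8.9 + 9.3 + 9.5 + 8.7 + 8.6 + 8.5 + 8.8 + 9.1 + 8.5 + 8.5) / 11 = 8.8091
s̄ = (1.2 + 0.9 + 1.1 + 1.5 + 1.1 + 1.8 + 1.5 + 1.2 + 1.4 + 1.3 + 1.0) / 11 = 1.2727
LCL = X̄̄ − A₃·s̄ = 8.8091 − 0.975 × 1.2727 = 7.5682

7.57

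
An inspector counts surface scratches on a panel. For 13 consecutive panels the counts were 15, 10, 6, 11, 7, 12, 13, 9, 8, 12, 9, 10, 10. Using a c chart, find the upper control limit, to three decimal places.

c̄ = (15 + 10 + 6 + 11 + 7 + 12 + 13 + 9 + 8 + 12 + 9 + 10 + 10) / 13 = 132 / 13 = 10.1538
UCL = c̄ + 3√c̄ = 10.1538 + 3 × √10.1538 = 10.1538 + 3 × 3.1865 = 19.7134

19.713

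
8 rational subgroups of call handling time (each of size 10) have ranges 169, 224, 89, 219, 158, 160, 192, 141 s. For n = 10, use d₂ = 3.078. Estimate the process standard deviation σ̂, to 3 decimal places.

54.906

R̄ = (169 + 224 + 89 + 219 + 158 + 160 + 192 + 141) / 8 = 169.0000
σ̂ = R̄ / d₂ = 169.0000 / 3.078 = 54.9058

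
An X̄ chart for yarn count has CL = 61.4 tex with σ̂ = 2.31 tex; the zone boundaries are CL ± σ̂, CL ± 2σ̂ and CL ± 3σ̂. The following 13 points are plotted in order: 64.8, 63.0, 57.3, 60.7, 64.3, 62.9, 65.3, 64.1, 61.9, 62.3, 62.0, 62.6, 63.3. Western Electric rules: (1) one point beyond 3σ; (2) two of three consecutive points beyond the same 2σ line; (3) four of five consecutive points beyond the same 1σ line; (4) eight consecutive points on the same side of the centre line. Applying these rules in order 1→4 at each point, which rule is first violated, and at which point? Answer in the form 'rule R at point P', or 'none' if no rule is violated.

rule 4 at point 12

Zone of each point (C = within 1σ̂, B = 1σ̂–2σ̂, A = 2σ̂–3σ̂, * = beyond 3σ̂; sign = side of CL): 1:+B, 2:+C, 3:-B, 4:-C, 5:+B, 6:+C, 7:+B, 8:+B, 9:+C, 10:+C, 11:+C, 12:+C, 13:+C
Rule 4 (eight consecutive points on the same side of the centre line) is satisfied at point 12.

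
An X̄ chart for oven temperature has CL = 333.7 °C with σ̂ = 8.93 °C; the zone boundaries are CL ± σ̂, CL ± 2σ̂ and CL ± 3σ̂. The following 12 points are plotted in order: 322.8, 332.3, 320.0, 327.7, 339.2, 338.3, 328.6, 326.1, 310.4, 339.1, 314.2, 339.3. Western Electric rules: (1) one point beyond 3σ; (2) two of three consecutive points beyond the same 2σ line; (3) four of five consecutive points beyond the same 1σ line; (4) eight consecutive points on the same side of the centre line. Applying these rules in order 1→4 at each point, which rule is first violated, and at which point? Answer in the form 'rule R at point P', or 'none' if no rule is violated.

Zone of each point (C = within 1σ̂, B = 1σ̂–2σ̂, A = 2σ̂–3σ̂, * = beyond 3σ̂; sign = side of CL): 1:-B, 2:-C, 3:-B, 4:-C, 5:+C, 6:+C, 7:-C, 8:-C, 9:-A, 10:+C, 11:-A, 12:+C
Rule 2 (two of three consecutive points beyond the same 2σ limit) is satisfied at point 11.

rule 2 at point 11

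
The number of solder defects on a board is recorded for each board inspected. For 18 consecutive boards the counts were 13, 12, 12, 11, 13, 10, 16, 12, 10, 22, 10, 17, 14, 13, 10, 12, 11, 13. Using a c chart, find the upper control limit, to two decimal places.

23.58

c̄ = (13 + 12 + 12 + 11 + 13 + 10 + 16 + 12 + 10 + 22 + 10 + 17 + 14 + 13 + 10 + 12 + 11 + 13) / 18 = 231 / 18 = 12.8333
UCL = c̄ + 3√c̄ = 12.8333 + 3 × √12.8333 = 12.8333 + 3 × 3.5824 = 23.5804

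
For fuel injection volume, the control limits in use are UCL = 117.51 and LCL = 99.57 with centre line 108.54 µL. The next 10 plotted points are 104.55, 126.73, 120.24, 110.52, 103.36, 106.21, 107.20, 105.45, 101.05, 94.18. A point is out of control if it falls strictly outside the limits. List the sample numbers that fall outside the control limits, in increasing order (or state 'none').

Compare each point to [99.57, 117.51]: sample 2 = 126.73 > UCL; sample 3 = 120.24 > UCL; sample 10 = 94.18 < LCL.

2, 3, 10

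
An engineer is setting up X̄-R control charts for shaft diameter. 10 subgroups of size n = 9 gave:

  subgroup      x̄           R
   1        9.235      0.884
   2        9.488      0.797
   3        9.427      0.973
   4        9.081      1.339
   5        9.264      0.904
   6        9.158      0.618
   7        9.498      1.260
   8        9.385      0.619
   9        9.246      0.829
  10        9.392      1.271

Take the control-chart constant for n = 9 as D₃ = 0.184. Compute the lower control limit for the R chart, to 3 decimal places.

R̄ = (0.884 + 0.797 + 0.973 + 1.339 + 0.904 + 0.618 + 1.260 + 0.619 + 0.829 + 1.271) / 10 = 9.4940 / 10 = 0.9494
LCL_R = D₃·R̄ = 0.184 × 0.9494 = 0.1747

0.175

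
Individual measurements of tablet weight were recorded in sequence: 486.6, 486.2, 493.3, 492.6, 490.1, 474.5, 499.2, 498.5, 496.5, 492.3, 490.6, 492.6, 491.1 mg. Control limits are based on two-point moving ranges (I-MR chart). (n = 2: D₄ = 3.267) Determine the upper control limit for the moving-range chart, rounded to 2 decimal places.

Moving ranges: 0.4, 7.1, 0.7, 2.5, 15.6, 24.7, 0.7, 2.0, 4.2, 1.7, 2.0, 1.5; M̄R̄ = 63.1000 / 12 = 5.2583
UCL_MR = D₄·M̄R̄ = 3.267 × 5.2583 = 17.1790

17.18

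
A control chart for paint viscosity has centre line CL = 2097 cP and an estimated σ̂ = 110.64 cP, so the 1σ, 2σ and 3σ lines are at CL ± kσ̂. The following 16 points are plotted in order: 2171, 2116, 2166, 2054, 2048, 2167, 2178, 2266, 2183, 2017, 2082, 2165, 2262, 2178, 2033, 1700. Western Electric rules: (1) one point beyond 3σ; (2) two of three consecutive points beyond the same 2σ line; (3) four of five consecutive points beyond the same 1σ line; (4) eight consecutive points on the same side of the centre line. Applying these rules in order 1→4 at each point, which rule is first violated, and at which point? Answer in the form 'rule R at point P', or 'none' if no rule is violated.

rule 1 at point 16

Zone of each point (C = within 1σ̂, B = 1σ̂–2σ̂, A = 2σ̂–3σ̂, * = beyond 3σ̂; sign = side of CL): 1:+C, 2:+C, 3:+C, 4:-C, 5:-C, 6:+C, 7:+C, 8:+B, 9:+C, 10:-C, 11:-C, 12:+C, 13:+B, 14:+C, 15:-C, 16:-*
Rule 1 (one point beyond the 3σ limits) is satisfied at point 16.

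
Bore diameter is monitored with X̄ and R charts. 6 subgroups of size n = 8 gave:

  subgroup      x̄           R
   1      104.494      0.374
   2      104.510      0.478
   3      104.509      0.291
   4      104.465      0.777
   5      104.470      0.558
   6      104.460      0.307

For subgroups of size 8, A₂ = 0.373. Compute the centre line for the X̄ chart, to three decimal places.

X̄̄ = (104.494 + 104.510 + 104.509 + 104.465 + 104.470 + 104.460) / 6 = 626.9080 / 6 = 104.4847
CL = X̄̄ = 104.4847

104.485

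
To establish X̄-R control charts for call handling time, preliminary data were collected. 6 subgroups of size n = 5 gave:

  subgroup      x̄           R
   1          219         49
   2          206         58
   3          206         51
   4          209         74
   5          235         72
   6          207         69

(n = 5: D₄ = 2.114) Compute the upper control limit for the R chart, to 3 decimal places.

131.420

R̄ = (49 + 58 + 51 + 74 + 72 + 69) / 6 = 373.0000 / 6 = 62.1667
UCL_R = D₄·R̄ = 2.114 × 62.1667 = 131.4203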